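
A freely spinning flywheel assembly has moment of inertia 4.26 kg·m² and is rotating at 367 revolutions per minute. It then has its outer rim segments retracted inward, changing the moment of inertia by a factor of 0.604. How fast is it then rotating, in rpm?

With no external torque about the axis, L is conserved: I₁ω₁ = I₂ω₂.
I₂ = 0.604 × 4.26 = 2.573 kg·m².
ω₂ = I₁ω₁ / I₂ = (4.260)(367 rpm) / (2.573) = 607.6 rpm.

ω₂ ≈ 608 rpm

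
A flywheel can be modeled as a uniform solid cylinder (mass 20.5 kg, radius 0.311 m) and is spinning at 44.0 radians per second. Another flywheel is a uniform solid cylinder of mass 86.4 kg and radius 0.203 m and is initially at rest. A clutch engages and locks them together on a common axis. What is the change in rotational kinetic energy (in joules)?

No external torque acts about the common axis, so total angular momentum is conserved.
Moments of inertia: I_A = ½(20.5)(0.311)² = 0.9914 kg·m²; I_B = ½(86.4)(0.203)² = 1.780 kg·m².
Taking A's sense as positive: L = (0.9914)(44.0) = 43.62 kg·m²·rad/s.
Combined I = 0.9914 + 1.780 = 2.772 kg·m².
ω_f = L / I = 43.62 / 2.772 = 15.74 rad/s.
KE_i = ½ΣIω² = 959.7 J; KE_f = ½(2.772)(15.74)² = 343.3 J.

ΔKE ≈ -616 J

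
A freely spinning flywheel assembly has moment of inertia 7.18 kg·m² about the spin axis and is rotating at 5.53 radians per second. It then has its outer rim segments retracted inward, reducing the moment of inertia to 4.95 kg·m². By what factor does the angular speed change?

ω₂/ω₁ ≈ 1.45

No external torque acts about the spin axis, so angular momentum is conserved.
ω₂/ω₁ = I₁/I₂ = 7.180 / 4.950 = 1.451.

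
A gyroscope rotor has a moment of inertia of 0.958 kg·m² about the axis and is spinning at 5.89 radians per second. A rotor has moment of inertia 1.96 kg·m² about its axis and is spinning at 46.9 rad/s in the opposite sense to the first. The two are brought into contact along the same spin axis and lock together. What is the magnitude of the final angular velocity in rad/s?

|ω_f| ≈ 29.6 rad/s

No external torque acts about the common axis, so total angular momentum is conserved.
Taking A's sense as positive: L = (0.9580)(5.89) − (1.960)(46.9) = -86.28 kg·m²·rad/s.
Combined I = 0.9580 + 1.960 = 2.918 kg·m².
ω_f = L / I = -86.28 / 2.918 = -29.57 rad/s.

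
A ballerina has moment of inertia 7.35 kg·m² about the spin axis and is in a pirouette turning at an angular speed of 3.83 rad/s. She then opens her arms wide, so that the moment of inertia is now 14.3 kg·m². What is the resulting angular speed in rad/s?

ω₂ ≈ 1.97 rad/s

Angular momentum about the spin axis is conserved since the torque about it is zero.
ω₂ = I₁ω₁ / I₂ = (7.350)(3.83 rad/s) / (14.30) = 1.969 rad/s.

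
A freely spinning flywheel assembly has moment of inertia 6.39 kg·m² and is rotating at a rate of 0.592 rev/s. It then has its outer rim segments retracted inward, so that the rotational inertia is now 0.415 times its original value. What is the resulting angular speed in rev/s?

ω₂ ≈ 1.43 rev/s

With no external torque about the axis, L is conserved: I₁ω₁ = I₂ω₂.
I₂ = 0.415 × 6.39 = 2.652 kg·m².
ω₂ = I₁ω₁ / I₂ = (6.390)(0.592 rev/s) / (2.652) = 1.427 rev/s.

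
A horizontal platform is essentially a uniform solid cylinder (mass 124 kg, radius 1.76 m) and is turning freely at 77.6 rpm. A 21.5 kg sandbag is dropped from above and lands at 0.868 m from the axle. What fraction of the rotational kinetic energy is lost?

No external torque acts about the axle; L_before = L_after.
I_p = ½(124)(1.76)² = 192.1 kg·m².
Added inertia Σmr² = (21.5)(0.868)² = 16.20 kg·m²; I_f = 192.1 + 16.20 = 208.2 kg·m².
ω_f = I_p ω_i / I_f = (192.1)(77.6) / 208.2 = 71.56 rpm.
KE_i = ½(192.1)(8.126 rad/s)² = 6341 J; KE_f = ½(208.2)(7.494)² = 5848 J.
Fraction lost = 0.07778.

fraction ≈ 0.0778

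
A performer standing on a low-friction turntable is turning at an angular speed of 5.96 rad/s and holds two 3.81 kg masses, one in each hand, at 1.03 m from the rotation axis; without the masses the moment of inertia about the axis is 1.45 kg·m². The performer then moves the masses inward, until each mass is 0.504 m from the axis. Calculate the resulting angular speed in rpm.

ω₂ ≈ 160 rpm

Angular momentum about the spin axis is conserved since the torque about it is zero.
I₁ = 1.45 + 2(3.81)(1.03)² = 9.534 kg·m²; I₂ = 1.45 + 2(3.81)(0.504)² = 3.386 kg·m².
ω₂ = I₁ω₁ / I₂ = (9.534)(5.96 rad/s) / (3.386) = 16.78 rad/s = 160.3 rpm.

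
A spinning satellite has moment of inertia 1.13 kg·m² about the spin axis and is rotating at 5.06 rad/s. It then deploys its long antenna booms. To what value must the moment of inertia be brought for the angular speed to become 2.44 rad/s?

I₂ ≈ 2.34 kg·m²

With no external torque about the axis, L is conserved: I₁ω₁ = I₂ω₂.
I₂ = I₁ω₁ / ω₂ = (1.13)(5.06) / (2.44) = 2.343 kg·m².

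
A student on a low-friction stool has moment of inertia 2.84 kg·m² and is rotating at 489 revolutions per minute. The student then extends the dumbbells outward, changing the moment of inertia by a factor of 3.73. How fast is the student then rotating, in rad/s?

Angular momentum about the spin axis is conserved since the torque about it is zero.
I₂ = 3.73 × 2.84 = 10.59 kg·m².
ω₂ = I₁ω₁ / I₂ = (2.840)(489 rpm) / (10.59) = 131.1 rpm = 13.73 rad/s.

ω₂ ≈ 13.7 rad/s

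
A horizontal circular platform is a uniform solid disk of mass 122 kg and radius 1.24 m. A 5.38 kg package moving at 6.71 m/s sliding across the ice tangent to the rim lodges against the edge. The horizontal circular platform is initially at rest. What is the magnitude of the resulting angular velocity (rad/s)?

About the central axle the impulsive forces during the collision are internal, so angular momentum about that axis is conserved.
I_p = ½(122)(1.24)² = 93.79 kg·m². Taking the sense of the package's angular momentum as positive, L_{package} = m v R = (5.38)(6.71)(1.24) = 44.76 kg·m²/s.
L_i = 0 + 44.76 = 44.76 kg·m²/s.
After sticking, I_f = I_p + m R² = 93.79 + (5.38)(1.24)² = 102.1 kg·m².
ω_f = L_i / I_f = 44.76 / 102.1 = 0.4386 rad/s.

|ω_f| ≈ 0.439 rad/s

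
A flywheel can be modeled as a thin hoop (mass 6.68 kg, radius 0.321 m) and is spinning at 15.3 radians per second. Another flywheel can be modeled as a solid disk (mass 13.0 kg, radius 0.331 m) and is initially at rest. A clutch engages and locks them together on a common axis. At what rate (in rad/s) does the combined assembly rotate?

The coupling torques are internal; angular momentum about the shared axis is conserved.
Moments of inertia: I_A = (6.68)(0.321)² = 0.6883 kg·m²; I_B = ½(13.0)(0.331)² = 0.7121 kg·m².
Taking A's sense as positive: L = (0.6883)(15.3) = 10.53 kg·m²·rad/s.
Combined I = 0.6883 + 0.7121 = 1.400 kg·m².
ω_f = L / I = 10.53 / 1.400 = 7.520 rad/s.

|ω_f| ≈ 7.52 rad/s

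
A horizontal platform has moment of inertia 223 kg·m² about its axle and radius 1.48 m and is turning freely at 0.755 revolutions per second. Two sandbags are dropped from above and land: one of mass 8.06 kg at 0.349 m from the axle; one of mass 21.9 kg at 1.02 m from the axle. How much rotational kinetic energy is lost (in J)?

energy lost ≈ 242 J

The added mass arrives with no angular momentum about the axle, and any external torque about the axle is negligible, so the system's angular momentum is conserved.
Added inertia Σmr² = (8.06)(0.349)² + (21.9)(1.02)² = 23.77 kg·m²; I_f = 223.0 + 23.77 = 246.8 kg·m².
ω_f = I_p ω_i / I_f = (223.0)(0.755) / 246.8 = 0.6823 rev/s.
KE_i = ½(223.0)(4.744 rad/s)² = 2509 J; KE_f = ½(246.8)(4.287)² = 2267 J.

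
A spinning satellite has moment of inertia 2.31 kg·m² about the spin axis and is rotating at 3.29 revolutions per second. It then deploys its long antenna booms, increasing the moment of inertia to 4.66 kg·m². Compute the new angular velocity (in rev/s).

With no external torque about the axis, L is conserved: I₁ω₁ = I₂ω₂.
ω₂ = I₁ω₁ / I₂ = (2.310)(3.29 rev/s) / (4.660) = 1.631 rev/s.

ω₂ ≈ 1.63 rev/s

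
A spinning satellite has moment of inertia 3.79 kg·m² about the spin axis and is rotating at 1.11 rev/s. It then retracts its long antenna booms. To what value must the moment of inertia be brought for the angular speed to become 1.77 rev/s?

With no external torque about the axis, L is conserved: I₁ω₁ = I₂ω₂.
I₂ = I₁ω₁ / ω₂ = (3.79)(1.11) / (1.77) = 2.377 kg·m².

I₂ ≈ 2.38 kg·m²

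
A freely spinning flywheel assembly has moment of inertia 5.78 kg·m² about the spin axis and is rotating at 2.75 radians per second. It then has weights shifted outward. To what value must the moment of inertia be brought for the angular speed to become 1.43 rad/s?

Angular momentum about the spin axis is conserved since the torque about it is zero.
I₂ = I₁ω₁ / ω₂ = (5.78)(2.75) / (1.43) = 11.12 kg·m².

I₂ ≈ 11.1 kg·m²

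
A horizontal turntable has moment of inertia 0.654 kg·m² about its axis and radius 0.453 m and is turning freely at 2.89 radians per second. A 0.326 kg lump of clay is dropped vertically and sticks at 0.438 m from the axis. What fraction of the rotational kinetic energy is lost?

The added mass arrives with no angular momentum about the axis, and any external torque about the axis is negligible, so the system's angular momentum is conserved.
Added inertia Σmr² = (0.326)(0.438)² = 0.06254 kg·m²; I_f = 0.6540 + 0.06254 = 0.7165 kg·m².
ω_f = I_p ω_i / I_f = (0.6540)(2.89) / 0.7165 = 2.638 rad/s.
KE_i = ½(0.6540)(2.890 rad/s)² = 2.731 J; KE_f = ½(0.7165)(2.638)² = 2.493 J.
Fraction lost = 0.08728.

fraction ≈ 0.0873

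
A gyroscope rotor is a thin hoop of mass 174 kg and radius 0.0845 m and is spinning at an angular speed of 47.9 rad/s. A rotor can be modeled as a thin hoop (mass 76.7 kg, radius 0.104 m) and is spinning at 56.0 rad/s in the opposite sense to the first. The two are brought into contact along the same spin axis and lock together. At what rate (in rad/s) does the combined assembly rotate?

|ω_f| ≈ 6.30 rad/s

No external torque acts about the common axis, so total angular momentum is conserved.
Moments of inertia: I_A = (174)(0.0845)² = 1.242 kg·m²; I_B = (76.7)(0.104)² = 0.8296 kg·m².
Taking A's sense as positive: L = (1.242)(47.9) − (0.8296)(56.0) = 13.05 kg·m²·rad/s.
Combined I = 1.242 + 0.8296 = 2.072 kg·m².
ω_f = L / I = 13.05 / 2.072 = 6.300 rad/s.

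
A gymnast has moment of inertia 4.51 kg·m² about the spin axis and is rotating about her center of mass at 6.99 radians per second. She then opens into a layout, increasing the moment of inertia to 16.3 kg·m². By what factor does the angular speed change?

ω₂/ω₁ ≈ 0.277

Angular momentum about the spin axis is conserved since the torque about it is zero.
ω₂/ω₁ = I₁/I₂ = 4.510 / 16.30 = 0.2767.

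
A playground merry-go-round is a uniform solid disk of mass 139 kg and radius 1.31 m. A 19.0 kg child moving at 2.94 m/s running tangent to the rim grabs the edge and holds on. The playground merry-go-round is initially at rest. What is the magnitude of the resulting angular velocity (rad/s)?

|ω_f| ≈ 0.482 rad/s

The axle reaction passes through the axle and exerts no torque about it; angular momentum about the axle is conserved through the impact.
I_p = ½(139)(1.31)² = 119.3 kg·m². Taking the sense of the child's angular momentum as positive, L_{child} = m v R = (19.0)(2.94)(1.31) = 73.18 kg·m²/s.
L_i = 0 + 73.18 = 73.18 kg·m²/s.
After sticking, I_f = I_p + m R² = 119.3 + (19.0)(1.31)² = 151.9 kg·m².
ω_f = L_i / I_f = 73.18 / 151.9 = 0.4818 rad/s.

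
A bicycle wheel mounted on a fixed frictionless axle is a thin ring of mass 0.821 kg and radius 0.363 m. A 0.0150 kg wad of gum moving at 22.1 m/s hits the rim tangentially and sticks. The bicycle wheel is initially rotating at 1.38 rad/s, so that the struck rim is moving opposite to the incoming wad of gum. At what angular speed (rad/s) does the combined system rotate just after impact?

The axle reaction passes through the axle and exerts no torque about it; angular momentum about the axle is conserved through the impact.
I_p = (0.821)(0.363)² = 0.1082 kg·m². Taking the sense of the wad of gum's angular momentum as positive, L_{wad} = m v R = (0.0150)(22.1)(0.363) = 0.1203 kg·m²/s.
L_i = −I_p ω_p + m v R = −(0.1082)(1.38) + 0.1203 = -0.02896 kg·m²/s.
After sticking, I_f = I_p + m R² = 0.1082 + (0.0150)(0.363)² = 0.1102 kg·m².
ω_f = L_i / I_f = -0.02896 / 0.1102 = -0.2629 rad/s.

|ω_f| ≈ 0.263 rad/s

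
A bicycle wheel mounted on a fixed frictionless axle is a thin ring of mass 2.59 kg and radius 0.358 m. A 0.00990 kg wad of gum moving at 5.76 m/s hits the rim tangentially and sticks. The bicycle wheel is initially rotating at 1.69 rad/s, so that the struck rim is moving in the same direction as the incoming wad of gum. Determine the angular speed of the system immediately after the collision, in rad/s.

|ω_f| ≈ 1.74 rad/s

About the axle the impulsive forces during the collision are internal, so angular momentum about that axis is conserved.
I_p = (2.59)(0.358)² = 0.3319 kg·m². Taking the sense of the wad of gum's angular momentum as positive, L_{wad} = m v R = (0.00990)(5.76)(0.358) = 0.02041 kg·m²/s.
L_i = +I_p ω_p + m v R = +(0.3319)(1.69) + 0.02041 = 0.5814 kg·m²/s.
After sticking, I_f = I_p + m R² = 0.3319 + (0.00990)(0.358)² = 0.3332 kg·m².
ω_f = L_i / I_f = 0.5814 / 0.3332 = 1.745 rad/s.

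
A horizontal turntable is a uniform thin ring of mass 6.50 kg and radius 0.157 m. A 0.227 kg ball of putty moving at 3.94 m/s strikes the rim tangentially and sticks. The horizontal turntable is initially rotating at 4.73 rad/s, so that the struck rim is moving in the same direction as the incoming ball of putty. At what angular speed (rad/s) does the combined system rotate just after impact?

|ω_f| ≈ 5.42 rad/s

The axle reaction passes through the axle and exerts no torque about it; angular momentum about the axle is conserved through the impact.
I_p = (6.50)(0.157)² = 0.1602 kg·m². Taking the sense of the ball of putty's angular momentum as positive, L_{ball} = m v R = (0.227)(3.94)(0.157) = 0.1404 kg·m²/s.
L_i = +I_p ω_p + m v R = +(0.1602)(4.73) + 0.1404 = 0.8983 kg·m²/s.
After sticking, I_f = I_p + m R² = 0.1602 + (0.227)(0.157)² = 0.1658 kg·m².
ω_f = L_i / I_f = 0.8983 / 0.1658 = 5.417 rad/s.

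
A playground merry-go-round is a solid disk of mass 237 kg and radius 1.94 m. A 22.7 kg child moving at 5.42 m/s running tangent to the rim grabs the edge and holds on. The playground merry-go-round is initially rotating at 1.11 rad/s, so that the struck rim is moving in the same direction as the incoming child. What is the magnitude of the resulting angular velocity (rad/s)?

The axle reaction passes through the axle and exerts no torque about it; angular momentum about the axle is conserved through the impact.
I_p = ½(237)(1.94)² = 446.0 kg·m². Taking the sense of the child's angular momentum as positive, L_{child} = m v R = (22.7)(5.42)(1.94) = 238.7 kg·m²/s.
L_i = +I_p ω_p + m v R = +(446.0)(1.11) + 238.7 = 733.7 kg·m²/s.
After sticking, I_f = I_p + m R² = 446.0 + (22.7)(1.94)² = 531.4 kg·m².
ω_f = L_i / I_f = 733.7 / 531.4 = 1.381 rad/s.

|ω_f| ≈ 1.38 rad/s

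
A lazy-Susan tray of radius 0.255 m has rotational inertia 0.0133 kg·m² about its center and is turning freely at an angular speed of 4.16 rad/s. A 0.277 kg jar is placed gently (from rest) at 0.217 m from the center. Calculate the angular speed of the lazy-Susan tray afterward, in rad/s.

No external torque acts about the center; L_before = L_after.
Added inertia Σmr² = (0.277)(0.217)² = 0.01304 kg·m²; I_f = 0.01330 + 0.01304 = 0.02634 kg·m².
ω_f = I_p ω_i / I_f = (0.01330)(4.16) / 0.02634 = 2.100 rad/s.

ω_f ≈ 2.10 rad/s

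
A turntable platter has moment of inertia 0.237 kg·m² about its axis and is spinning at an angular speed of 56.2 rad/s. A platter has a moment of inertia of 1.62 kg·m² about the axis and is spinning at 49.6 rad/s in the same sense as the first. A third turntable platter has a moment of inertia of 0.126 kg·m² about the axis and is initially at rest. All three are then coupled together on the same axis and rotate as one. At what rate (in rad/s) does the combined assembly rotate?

|ω_f| ≈ 47.2 rad/s

The coupling torques are internal; angular momentum about the shared axis is conserved.
Taking A's sense as positive: L = (0.2370)(56.2) + (1.620)(49.6) = 93.67 kg·m²·rad/s.
Combined I = 0.2370 + 1.620 + 0.1260 = 1.983 kg·m².
ω_f = L / I = 93.67 / 1.983 = 47.24 rad/s.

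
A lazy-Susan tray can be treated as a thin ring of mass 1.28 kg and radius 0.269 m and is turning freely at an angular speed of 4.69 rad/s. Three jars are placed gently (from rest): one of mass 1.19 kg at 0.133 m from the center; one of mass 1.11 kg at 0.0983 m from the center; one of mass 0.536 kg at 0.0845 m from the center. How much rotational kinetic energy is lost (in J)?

The added mass arrives with no angular momentum about the center, and any external torque about the center is negligible, so the system's angular momentum is conserved.
I_p = (1.28)(0.269)² = 0.09262 kg·m².
Added inertia Σmr² = (1.19)(0.133)² + (1.11)(0.0983)² + (0.536)(0.0845)² = 0.03560 kg·m²; I_f = 0.09262 + 0.03560 = 0.1282 kg·m².
ω_f = I_p ω_i / I_f = (0.09262)(4.69) / 0.1282 = 3.388 rad/s.
KE_i = ½(0.09262)(4.690 rad/s)² = 1.019 J; KE_f = ½(0.1282)(3.388)² = 0.7358 J.

energy lost ≈ 0.283 J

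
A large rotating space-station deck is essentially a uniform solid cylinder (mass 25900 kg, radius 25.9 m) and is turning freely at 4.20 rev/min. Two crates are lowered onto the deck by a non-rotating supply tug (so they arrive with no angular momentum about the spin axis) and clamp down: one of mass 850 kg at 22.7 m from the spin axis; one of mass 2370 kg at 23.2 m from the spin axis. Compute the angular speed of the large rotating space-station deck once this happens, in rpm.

ω_f ≈ 3.51 rpm

The added mass arrives with no angular momentum about the spin axis, and any external torque about the spin axis is negligible, so the system's angular momentum is conserved.
I_p = ½(25900)(25.9)² = 8.687e+06 kg·m².
Added inertia Σmr² = (850)(22.7)² + (2370)(23.2)² = 1.714e+06 kg·m²; I_f = 8.687e+06 + 1.714e+06 = 1.040e+07 kg·m².
ω_f = I_p ω_i / I_f = (8.687e+06)(4.20) / 1.040e+07 = 3.508 rpm.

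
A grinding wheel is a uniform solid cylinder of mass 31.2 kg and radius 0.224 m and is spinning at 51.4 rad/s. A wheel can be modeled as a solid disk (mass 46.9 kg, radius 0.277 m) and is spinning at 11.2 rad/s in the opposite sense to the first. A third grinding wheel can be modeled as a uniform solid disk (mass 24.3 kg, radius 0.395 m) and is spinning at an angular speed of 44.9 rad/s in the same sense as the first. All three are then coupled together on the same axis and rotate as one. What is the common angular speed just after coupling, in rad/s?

|ω_f| ≈ 23.5 rad/s

No external torque acts about the common axis, so total angular momentum is conserved.
Moments of inertia: I_A = ½(31.2)(0.224)² = 0.7827 kg·m²; I_B = ½(46.9)(0.277)² = 1.799 kg·m²; I_C = ½(24.3)(0.395)² = 1.896 kg·m².
Taking A's sense as positive: L = (0.7827)(51.4) − (1.799)(11.2) + (1.896)(44.9) = 105.2 kg·m²·rad/s.
Combined I = 0.7827 + 1.799 + 1.896 = 4.478 kg·m².
ω_f = L / I = 105.2 / 4.478 = 23.49 rad/s.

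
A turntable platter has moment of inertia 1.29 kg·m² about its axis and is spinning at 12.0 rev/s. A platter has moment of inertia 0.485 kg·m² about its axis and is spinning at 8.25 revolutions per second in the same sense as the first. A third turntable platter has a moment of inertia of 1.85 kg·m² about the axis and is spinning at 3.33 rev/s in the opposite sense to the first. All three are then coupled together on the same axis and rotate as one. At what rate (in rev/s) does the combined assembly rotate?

|ω_f| ≈ 3.67 rev/s

No external torque acts about the common axis, so total angular momentum is conserved.
Taking A's sense as positive: L = (1.290)(12.0) + (0.4850)(8.25) − (1.850)(3.33) = 13.32 kg·m²·rev/s.
Combined I = 1.290 + 0.4850 + 1.850 = 3.625 kg·m².
ω_f = L / I = 13.32 / 3.625 = 3.675 rev/s.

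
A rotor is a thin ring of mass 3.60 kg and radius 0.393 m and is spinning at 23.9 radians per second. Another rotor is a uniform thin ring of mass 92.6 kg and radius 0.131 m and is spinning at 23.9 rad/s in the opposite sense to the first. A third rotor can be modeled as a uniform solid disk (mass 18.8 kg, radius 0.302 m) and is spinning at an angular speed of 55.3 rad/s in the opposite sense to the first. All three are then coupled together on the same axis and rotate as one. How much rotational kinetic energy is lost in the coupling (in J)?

ΔKE lost ≈ 1060 J

The coupling torques are internal; angular momentum about the shared axis is conserved.
Moments of inertia: I_A = (3.60)(0.393)² = 0.5560 kg·m²; I_B = (92.6)(0.131)² = 1.589 kg·m²; I_C = ½(18.8)(0.302)² = 0.8573 kg·m².
Taking A's sense as positive: L = (0.5560)(23.9) − (1.589)(23.9) − (0.8573)(55.3) = -72.10 kg·m²·rad/s.
Combined I = 0.5560 + 1.589 + 0.8573 = 3.002 kg·m².
ω_f = L / I = -72.10 / 3.002 = -24.01 rad/s.
KE_i = ½ΣIω² = 1924 J; KE_f = ½(3.002)(24.01)² = 865.7 J.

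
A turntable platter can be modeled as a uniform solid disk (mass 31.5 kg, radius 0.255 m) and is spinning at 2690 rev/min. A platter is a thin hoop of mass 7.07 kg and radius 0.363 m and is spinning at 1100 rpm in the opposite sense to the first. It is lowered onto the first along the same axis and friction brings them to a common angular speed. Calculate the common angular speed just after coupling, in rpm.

No external torque acts about the common axis, so total angular momentum is conserved.
Moments of inertia: I_A = ½(31.5)(0.255)² = 1.024 kg·m²; I_B = (7.07)(0.363)² = 0.9316 kg·m².
Taking A's sense as positive: L = (1.024)(2690) − (0.9316)(1100) = 1730 kg·m²·rpm.
Combined I = 1.024 + 0.9316 = 1.956 kg·m².
ω_f = L / I = 1730 / 1.956 = 884.7 rpm.

|ω_f| ≈ 885 rpm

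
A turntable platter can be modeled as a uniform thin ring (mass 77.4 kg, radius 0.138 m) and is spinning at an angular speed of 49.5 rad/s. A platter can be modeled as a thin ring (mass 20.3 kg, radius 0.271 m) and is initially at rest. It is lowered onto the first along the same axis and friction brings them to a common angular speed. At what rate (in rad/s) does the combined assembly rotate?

No external torque acts about the common axis, so total angular momentum is conserved.
Moments of inertia: I_A = (77.4)(0.138)² = 1.474 kg·m²; I_B = (20.3)(0.271)² = 1.491 kg·m².
Taking A's sense as positive: L = (1.474)(49.5) = 72.96 kg·m²·rad/s.
Combined I = 1.474 + 1.491 = 2.965 kg·m².
ω_f = L / I = 72.96 / 2.965 = 24.61 rad/s.

|ω_f| ≈ 24.6 rad/s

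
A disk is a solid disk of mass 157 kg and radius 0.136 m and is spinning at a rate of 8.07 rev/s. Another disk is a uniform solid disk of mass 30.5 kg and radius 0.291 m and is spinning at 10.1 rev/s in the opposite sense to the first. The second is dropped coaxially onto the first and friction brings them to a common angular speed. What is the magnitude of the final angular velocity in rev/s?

|ω_f| ≈ 0.483 rev/s

No external torque acts about the common axis, so total angular momentum is conserved.
Moments of inertia: I_A = ½(157)(0.136)² = 1.452 kg·m²; I_B = ½(30.5)(0.291)² = 1.291 kg·m².
Taking A's sense as positive: L = (1.452)(8.07) − (1.291)(10.1) = -1.326 kg·m²·rev/s.
Combined I = 1.452 + 1.291 = 2.743 kg·m².
ω_f = L / I = -1.326 / 2.743 = -0.4833 rev/s.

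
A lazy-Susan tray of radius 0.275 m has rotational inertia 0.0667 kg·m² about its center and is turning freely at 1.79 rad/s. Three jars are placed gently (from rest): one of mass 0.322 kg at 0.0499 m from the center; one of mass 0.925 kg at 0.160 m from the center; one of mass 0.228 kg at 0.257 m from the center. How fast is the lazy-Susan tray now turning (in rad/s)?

No external torque acts about the center; L_before = L_after.
Added inertia Σmr² = (0.322)(0.0499)² + (0.925)(0.160)² + (0.228)(0.257)² = 0.03954 kg·m²; I_f = 0.06670 + 0.03954 = 0.1062 kg·m².
ω_f = I_p ω_i / I_f = (0.06670)(1.79) / 0.1062 = 1.124 rad/s.

ω_f ≈ 1.12 rad/s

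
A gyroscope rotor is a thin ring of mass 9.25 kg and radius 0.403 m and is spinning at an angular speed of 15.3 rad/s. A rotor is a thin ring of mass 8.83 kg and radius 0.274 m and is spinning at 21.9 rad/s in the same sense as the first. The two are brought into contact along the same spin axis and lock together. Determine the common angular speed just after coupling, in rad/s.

The coupling torques are internal; angular momentum about the shared axis is conserved.
Moments of inertia: I_A = (9.25)(0.403)² = 1.502 kg·m²; I_B = (8.83)(0.274)² = 0.6629 kg·m².
Taking A's sense as positive: L = (1.502)(15.3) + (0.6629)(21.9) = 37.50 kg·m²·rad/s.
Combined I = 1.502 + 0.6629 = 2.165 kg·m².
ω_f = L / I = 37.50 / 2.165 = 17.32 rad/s.

|ω_f| ≈ 17.3 rad/s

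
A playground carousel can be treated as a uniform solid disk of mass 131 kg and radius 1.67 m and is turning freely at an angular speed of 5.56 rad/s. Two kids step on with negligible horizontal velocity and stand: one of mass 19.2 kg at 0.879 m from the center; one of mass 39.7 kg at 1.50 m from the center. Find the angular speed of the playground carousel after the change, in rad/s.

The added mass arrives with no angular momentum about the center, and any external torque about the center is negligible, so the system's angular momentum is conserved.
I_p = ½(131)(1.67)² = 182.7 kg·m².
Added inertia Σmr² = (19.2)(0.879)² + (39.7)(1.50)² = 104.2 kg·m²; I_f = 182.7 + 104.2 = 286.8 kg·m².
ω_f = I_p ω_i / I_f = (182.7)(5.56) / 286.8 = 3.541 rad/s.

ω_f ≈ 3.54 rad/s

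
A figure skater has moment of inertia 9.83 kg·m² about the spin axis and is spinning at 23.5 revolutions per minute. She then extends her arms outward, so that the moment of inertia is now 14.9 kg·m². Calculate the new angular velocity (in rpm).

ω₂ ≈ 15.5 rpm

Angular momentum about the spin axis is conserved since the torque about it is zero.
ω₂ = I₁ω₁ / I₂ = (9.830)(23.5 rpm) / (14.90) = 15.50 rpm.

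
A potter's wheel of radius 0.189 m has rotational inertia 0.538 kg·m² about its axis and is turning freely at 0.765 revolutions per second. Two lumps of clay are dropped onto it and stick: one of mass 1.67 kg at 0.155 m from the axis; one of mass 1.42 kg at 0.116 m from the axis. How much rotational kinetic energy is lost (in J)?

No external torque acts about the axis; L_before = L_after.
Added inertia Σmr² = (1.67)(0.155)² + (1.42)(0.116)² = 0.05923 kg·m²; I_f = 0.5380 + 0.05923 = 0.5972 kg·m².
ω_f = I_p ω_i / I_f = (0.5380)(0.765) / 0.5972 = 0.6891 rev/s.
KE_i = ½(0.5380)(4.807 rad/s)² = 6.215 J; KE_f = ½(0.5972)(4.330)² = 5.599 J.

energy lost ≈ 0.616 J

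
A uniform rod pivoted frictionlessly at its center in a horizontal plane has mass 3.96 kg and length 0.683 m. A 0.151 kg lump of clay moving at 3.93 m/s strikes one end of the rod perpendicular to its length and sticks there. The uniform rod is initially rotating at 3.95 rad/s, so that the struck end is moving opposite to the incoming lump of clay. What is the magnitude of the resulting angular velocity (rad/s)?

|ω_f| ≈ 2.36 rad/s

The axle reaction passes through the pivot and exerts no torque about it; angular momentum about the pivot is conserved through the impact.
I_p = (1/12)(3.96)(0.683)² = 0.1539 kg·m². Taking the sense of the lump of clay's angular momentum as positive, L_{lump} = m v R = (0.151)(3.93)(0.683/2) = 0.2027 kg·m²/s.
L_i = −I_p ω_p + m v R = −(0.1539)(3.95) + 0.2027 = -0.4054 kg·m²/s.
After sticking, I_f = I_p + m R² = 0.1539 + (0.151)(0.683/2)² = 0.1716 kg·m².
ω_f = L_i / I_f = -0.4054 / 0.1716 = -2.363 rad/s.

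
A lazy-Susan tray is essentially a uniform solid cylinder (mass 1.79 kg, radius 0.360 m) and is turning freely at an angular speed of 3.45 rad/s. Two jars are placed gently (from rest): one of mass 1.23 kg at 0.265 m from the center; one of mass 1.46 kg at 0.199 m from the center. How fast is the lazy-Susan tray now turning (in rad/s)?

No external torque acts about the center; L_before = L_after.
I_p = ½(1.79)(0.360)² = 0.1160 kg·m².
Added inertia Σmr² = (1.23)(0.265)² + (1.46)(0.199)² = 0.1442 kg·m²; I_f = 0.1160 + 0.1442 = 0.2602 kg·m².
ω_f = I_p ω_i / I_f = (0.1160)(3.45) / 0.2602 = 1.538 rad/s.

ω_f ≈ 1.54 rad/s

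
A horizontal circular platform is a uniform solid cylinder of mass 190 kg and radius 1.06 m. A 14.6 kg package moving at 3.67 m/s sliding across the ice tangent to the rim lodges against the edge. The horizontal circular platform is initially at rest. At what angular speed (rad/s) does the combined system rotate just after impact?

The axle reaction passes through the central axle and exerts no torque about it; angular momentum about the central axle is conserved through the impact.
I_p = ½(190)(1.06)² = 106.7 kg·m². Taking the sense of the package's angular momentum as positive, L_{package} = m v R = (14.6)(3.67)(1.06) = 56.80 kg·m²/s.
L_i = 0 + 56.80 = 56.80 kg·m²/s.
After sticking, I_f = I_p + m R² = 106.7 + (14.6)(1.06)² = 123.1 kg·m².
ω_f = L_i / I_f = 56.80 / 123.1 = 0.4612 rad/s.

|ω_f| ≈ 0.461 rad/s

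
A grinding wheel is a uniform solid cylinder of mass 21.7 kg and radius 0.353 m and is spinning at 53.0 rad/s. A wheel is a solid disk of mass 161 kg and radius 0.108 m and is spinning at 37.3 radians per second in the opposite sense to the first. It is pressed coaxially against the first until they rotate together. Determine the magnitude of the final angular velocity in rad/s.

|ω_f| ≈ 16.0 rad/s

The coupling torques are internal; angular momentum about the shared axis is conserved.
Moments of inertia: I_A = ½(21.7)(0.353)² = 1.352 kg·m²; I_B = ½(161)(0.108)² = 0.9390 kg·m².
Taking A's sense as positive: L = (1.352)(53.0) − (0.9390)(37.3) = 36.63 kg·m²·rad/s.
Combined I = 1.352 + 0.9390 = 2.291 kg·m².
ω_f = L / I = 36.63 / 2.291 = 15.99 rad/s.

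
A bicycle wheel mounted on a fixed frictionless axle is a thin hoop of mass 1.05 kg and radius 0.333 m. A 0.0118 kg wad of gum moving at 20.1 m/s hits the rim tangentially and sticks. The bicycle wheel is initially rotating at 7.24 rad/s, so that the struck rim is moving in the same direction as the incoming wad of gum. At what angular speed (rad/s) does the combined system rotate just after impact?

The axle reaction passes through the axle and exerts no torque about it; angular momentum about the axle is conserved through the impact.
I_p = (1.05)(0.333)² = 0.1164 kg·m². Taking the sense of the wad of gum's angular momentum as positive, L_{wad} = m v R = (0.0118)(20.1)(0.333) = 0.07898 kg·m²/s.
L_i = +I_p ω_p + m v R = +(0.1164)(7.24) + 0.07898 = 0.9220 kg·m²/s.
After sticking, I_f = I_p + m R² = 0.1164 + (0.0118)(0.333)² = 0.1177 kg·m².
ω_f = L_i / I_f = 0.9220 / 0.1177 = 7.830 rad/s.

|ω_f| ≈ 7.83 rad/s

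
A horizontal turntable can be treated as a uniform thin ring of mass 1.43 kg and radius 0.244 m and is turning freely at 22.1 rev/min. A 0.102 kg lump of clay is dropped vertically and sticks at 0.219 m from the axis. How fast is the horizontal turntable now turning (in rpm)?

ω_f ≈ 20.9 rpm

No external torque acts about the axis; L_before = L_after.
I_p = (1.43)(0.244)² = 0.08514 kg·m².
Added inertia Σmr² = (0.102)(0.219)² = 0.004892 kg·m²; I_f = 0.08514 + 0.004892 = 0.09003 kg·m².
ω_f = I_p ω_i / I_f = (0.08514)(22.1) / 0.09003 = 20.90 rpm.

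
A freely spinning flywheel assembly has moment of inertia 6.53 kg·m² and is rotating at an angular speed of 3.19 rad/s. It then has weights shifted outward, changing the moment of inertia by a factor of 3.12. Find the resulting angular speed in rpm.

No external torque acts about the spin axis, so angular momentum is conserved.
I₂ = 3.12 × 6.53 = 20.37 kg·m².
ω₂ = I₁ω₁ / I₂ = (6.530)(3.19 rad/s) / (20.37) = 1.022 rad/s = 9.764 rpm.

ω₂ ≈ 9.76 rpm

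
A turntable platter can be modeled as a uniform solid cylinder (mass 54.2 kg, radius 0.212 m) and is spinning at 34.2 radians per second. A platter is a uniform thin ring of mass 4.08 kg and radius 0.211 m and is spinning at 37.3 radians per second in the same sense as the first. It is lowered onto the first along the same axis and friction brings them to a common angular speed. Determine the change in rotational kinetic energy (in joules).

No external torque acts about the common axis, so total angular momentum is conserved.
Moments of inertia: I_A = ½(54.2)(0.212)² = 1.218 kg·m²; I_B = (4.08)(0.211)² = 0.1816 kg·m².
Taking A's sense as positive: L = (1.218)(34.2) + (0.1816)(37.3) = 48.43 kg·m²·rad/s.
Combined I = 1.218 + 0.1816 = 1.400 kg·m².
ω_f = L / I = 48.43 / 1.400 = 34.60 rad/s.
KE_i = ½ΣIω² = 838.7 J; KE_f = ½(1.400)(34.60)² = 837.9 J.

ΔKE ≈ -0.760 J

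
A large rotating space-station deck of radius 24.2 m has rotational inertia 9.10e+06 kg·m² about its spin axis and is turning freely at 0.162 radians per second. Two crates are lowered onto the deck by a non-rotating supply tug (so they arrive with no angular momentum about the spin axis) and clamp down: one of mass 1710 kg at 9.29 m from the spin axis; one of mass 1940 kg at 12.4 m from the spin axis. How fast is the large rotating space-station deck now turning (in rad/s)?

No external torque acts about the spin axis; L_before = L_after.
Added inertia Σmr² = (1710)(9.29)² + (1940)(12.4)² = 4.459e+05 kg·m²; I_f = 9.100e+06 + 4.459e+05 = 9.546e+06 kg·m².
ω_f = I_p ω_i / I_f = (9.100e+06)(0.162) / 9.546e+06 = 0.1544 rad/s.

ω_f ≈ 0.154 rad/s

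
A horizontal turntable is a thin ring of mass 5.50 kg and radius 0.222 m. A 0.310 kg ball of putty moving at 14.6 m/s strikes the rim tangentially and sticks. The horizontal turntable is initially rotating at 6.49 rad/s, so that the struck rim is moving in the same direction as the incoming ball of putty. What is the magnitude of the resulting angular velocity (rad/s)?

|ω_f| ≈ 9.65 rad/s

About the axle the impulsive forces during the collision are internal, so angular momentum about that axis is conserved.
I_p = (5.50)(0.222)² = 0.2711 kg·m². Taking the sense of the ball of putty's angular momentum as positive, L_{ball} = m v R = (0.310)(14.6)(0.222) = 1.005 kg·m²/s.
L_i = +I_p ω_p + m v R = +(0.2711)(6.49) + 1.005 = 2.764 kg·m²/s.
After sticking, I_f = I_p + m R² = 0.2711 + (0.310)(0.222)² = 0.2863 kg·m².
ω_f = L_i / I_f = 2.764 / 0.2863 = 9.653 rad/s.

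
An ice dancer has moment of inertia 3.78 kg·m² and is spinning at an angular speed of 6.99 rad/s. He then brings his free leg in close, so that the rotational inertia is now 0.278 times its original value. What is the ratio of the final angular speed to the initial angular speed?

ω₂/ω₁ ≈ 3.60

Angular momentum about the spin axis is conserved since the torque about it is zero.
I₂ = 0.278 × 3.78 = 1.051 kg·m².
ω₂/ω₁ = I₁/I₂ = 3.780 / 1.051 = 3.597.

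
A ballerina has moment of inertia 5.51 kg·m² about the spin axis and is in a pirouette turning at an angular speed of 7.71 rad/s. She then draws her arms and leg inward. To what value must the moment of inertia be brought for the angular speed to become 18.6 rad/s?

With no external torque about the axis, L is conserved: I₁ω₁ = I₂ω₂.
I₂ = I₁ω₁ / ω₂ = (5.51)(7.71) / (18.6) = 2.284 kg·m².

I₂ ≈ 2.28 kg·m²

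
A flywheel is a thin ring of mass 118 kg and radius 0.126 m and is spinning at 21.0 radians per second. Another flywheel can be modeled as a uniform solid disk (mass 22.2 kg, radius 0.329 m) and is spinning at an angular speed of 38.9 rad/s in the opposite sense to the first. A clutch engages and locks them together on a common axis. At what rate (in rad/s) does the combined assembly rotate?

|ω_f| ≈ 2.41 rad/s

The coupling torques are internal; angular momentum about the shared axis is conserved.
Moments of inertia: I_A = (118)(0.126)² = 1.873 kg·m²; I_B = ½(22.2)(0.329)² = 1.201 kg·m².
Taking A's sense as positive: L = (1.873)(21.0) − (1.201)(38.9) = -7.397 kg·m²·rad/s.
Combined I = 1.873 + 1.201 = 3.075 kg·m².
ω_f = L / I = -7.397 / 3.075 = -2.406 rad/s.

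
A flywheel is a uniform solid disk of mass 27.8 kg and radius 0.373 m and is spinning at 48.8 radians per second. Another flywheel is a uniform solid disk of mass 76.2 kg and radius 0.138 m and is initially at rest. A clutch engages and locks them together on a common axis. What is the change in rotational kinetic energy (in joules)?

ΔKE ≈ -628 J

No external torque acts about the common axis, so total angular momentum is conserved.
Moments of inertia: I_A = ½(27.8)(0.373)² = 1.934 kg·m²; I_B = ½(76.2)(0.138)² = 0.7256 kg·m².
Taking A's sense as positive: L = (1.934)(48.8) = 94.37 kg·m²·rad/s.
Combined I = 1.934 + 0.7256 = 2.659 kg·m².
ω_f = L / I = 94.37 / 2.659 = 35.49 rad/s.
KE_i = ½ΣIω² = 2303 J; KE_f = ½(2.659)(35.49)² = 1674 J.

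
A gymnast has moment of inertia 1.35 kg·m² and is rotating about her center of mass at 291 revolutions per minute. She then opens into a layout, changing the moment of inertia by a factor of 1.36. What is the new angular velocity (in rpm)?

ω₂ ≈ 214 rpm

With no external torque about the axis, L is conserved: I₁ω₁ = I₂ω₂.
I₂ = 1.36 × 1.35 = 1.836 kg·m².
ω₂ = I₁ω₁ / I₂ = (1.350)(291 rpm) / (1.836) = 214.0 rpm.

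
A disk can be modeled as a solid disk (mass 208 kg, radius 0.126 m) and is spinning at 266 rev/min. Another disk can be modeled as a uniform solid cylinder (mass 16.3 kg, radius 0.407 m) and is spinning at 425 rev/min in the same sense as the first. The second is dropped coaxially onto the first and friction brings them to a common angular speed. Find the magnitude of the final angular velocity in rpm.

|ω_f| ≈ 338 rpm

No external torque acts about the common axis, so total angular momentum is conserved.
Moments of inertia: I_A = ½(208)(0.126)² = 1.651 kg·m²; I_B = ½(16.3)(0.407)² = 1.350 kg·m².
Taking A's sense as positive: L = (1.651)(266) + (1.350)(425) = 1013 kg·m²·rpm.
Combined I = 1.651 + 1.350 = 3.001 kg·m².
ω_f = L / I = 1013 / 3.001 = 337.5 rpm.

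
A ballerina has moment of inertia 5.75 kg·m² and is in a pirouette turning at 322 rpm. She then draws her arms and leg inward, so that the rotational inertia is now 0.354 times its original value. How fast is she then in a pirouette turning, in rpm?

Angular momentum about the spin axis is conserved since the torque about it is zero.
I₂ = 0.354 × 5.75 = 2.035 kg·m².
ω₂ = I₁ω₁ / I₂ = (5.750)(322 rpm) / (2.035) = 909.6 rpm.

ω₂ ≈ 910 rpm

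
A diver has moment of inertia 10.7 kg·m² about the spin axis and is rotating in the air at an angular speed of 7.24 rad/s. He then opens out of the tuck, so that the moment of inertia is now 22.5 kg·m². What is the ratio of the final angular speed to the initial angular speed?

ω₂/ω₁ ≈ 0.476

No external torque acts about the spin axis, so angular momentum is conserved.
ω₂/ω₁ = I₁/I₂ = 10.70 / 22.50 = 0.4756.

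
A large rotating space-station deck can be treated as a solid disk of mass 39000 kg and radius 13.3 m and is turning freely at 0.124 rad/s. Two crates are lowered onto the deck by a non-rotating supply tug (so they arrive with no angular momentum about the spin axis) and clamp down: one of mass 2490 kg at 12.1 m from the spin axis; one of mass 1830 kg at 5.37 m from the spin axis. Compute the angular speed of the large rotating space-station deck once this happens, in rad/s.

ω_f ≈ 0.111 rad/s

The added mass arrives with no angular momentum about the spin axis, and any external torque about the spin axis is negligible, so the system's angular momentum is conserved.
I_p = ½(39000)(13.3)² = 3.449e+06 kg·m².
Added inertia Σmr² = (2490)(12.1)² + (1830)(5.37)² = 4.173e+05 kg·m²; I_f = 3.449e+06 + 4.173e+05 = 3.867e+06 kg·m².
ω_f = I_p ω_i / I_f = (3.449e+06)(0.124) / 3.867e+06 = 0.1106 rad/s.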